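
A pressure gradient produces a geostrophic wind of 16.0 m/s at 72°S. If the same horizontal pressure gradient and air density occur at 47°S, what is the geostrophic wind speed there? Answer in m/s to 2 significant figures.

21 m/s

With the same pressure gradient and density, V_g ∝ 1/f ∝ 1/sin φ.
V₂ = V₁ · sin φ₁ / sin φ₂ = 16.0 × sin 72° / sin 47°
V₂ = 16.0 × 0.9511/0.7314 = 21 m/s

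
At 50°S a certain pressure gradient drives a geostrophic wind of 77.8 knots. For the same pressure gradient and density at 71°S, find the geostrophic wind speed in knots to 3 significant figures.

63.0 knots

With the same pressure gradient and density, V_g ∝ 1/f ∝ 1/sin φ.
V₂ = V₁ · sin φ₁ / sin φ₂ = 77.8 × sin 50° / sin 71°
V₂ = 77.8 × 0.7660/0.9455 = 63.0 knots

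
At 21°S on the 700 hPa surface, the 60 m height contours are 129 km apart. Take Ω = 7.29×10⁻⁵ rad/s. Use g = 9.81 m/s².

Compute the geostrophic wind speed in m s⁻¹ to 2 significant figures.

Coriolis parameter at 21°S:
f = 2Ω sin φ = 2 × 7.29×10⁻⁵ × sin 21° = 5.23×10⁻⁵ s⁻¹
Height gradient: |∂Z/∂n| = 60 m / 129000 m = 4.65×10⁻⁴
On a pressure surface, geostrophic balance gives V_g = (g/f)|∂Z/∂n|:
V_g = 9.81 × 4.65×10⁻⁴ / 5.23×10⁻⁵ = 87.3 m/s

87 m s⁻¹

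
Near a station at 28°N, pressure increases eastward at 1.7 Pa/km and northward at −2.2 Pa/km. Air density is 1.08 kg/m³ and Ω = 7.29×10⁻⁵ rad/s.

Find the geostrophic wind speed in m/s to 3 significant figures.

Coriolis parameter at 28°N:
f = 2Ω sin φ = 2 × 7.29×10⁻⁵ × sin 28° = 6.84×10⁻⁵ s⁻¹
Component geostrophic relations (x east, y north):
u_g = −(1/(fρ)) ∂P/∂y,  v_g = (1/(fρ)) ∂P/∂x
u_g = −(−2.2×10⁻³)/(6.84×10⁻⁵ × 1.08) = 29.8 m/s;  v_g = (1.7×10⁻³)/(6.84×10⁻⁵ × 1.08) = 23.0 m/s
|V_g| = √(u_g² + v_g²) = 37.6 m/s

37.6 m/s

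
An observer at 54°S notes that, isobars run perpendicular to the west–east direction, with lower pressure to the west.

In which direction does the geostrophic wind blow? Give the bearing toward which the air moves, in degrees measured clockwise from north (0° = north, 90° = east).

180°

The pressure-gradient force points toward the west (bearing 270°).
Geostrophic balance: in the Southern Hemisphere the Coriolis force deflects motion to the left, so the geostrophic wind blows 90° to the left of the pressure-gradient force (low pressure on the right).
Rotating 270° by 90° counterclockwise gives 180° — the wind blows toward the south.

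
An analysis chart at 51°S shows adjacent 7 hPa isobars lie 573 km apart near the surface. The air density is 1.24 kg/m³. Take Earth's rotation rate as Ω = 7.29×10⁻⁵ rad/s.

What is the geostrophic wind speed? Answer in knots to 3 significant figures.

Coriolis parameter at 51°S:
f = 2Ω sin φ = 2 × 7.29×10⁻⁵ × sin 51° = 1.13×10⁻⁴ s⁻¹
Pressure gradient: |∂P/∂n| = 700 Pa / 573000 m = 1.22×10⁻³ Pa/m
Geostrophic balance (pressure-gradient force = Coriolis force):
V_g = (1/(fρ)) |∂P/∂n| = 1.22×10⁻³ / (1.13×10⁻⁴ × 1.24) = 8.69 m/s
Converting: 8.69 m/s × 1.944 = 16.9 knots

16.9 knots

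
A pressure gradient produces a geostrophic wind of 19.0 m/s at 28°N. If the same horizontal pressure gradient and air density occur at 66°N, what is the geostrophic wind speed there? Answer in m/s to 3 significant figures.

With the same pressure gradient and density, V_g ∝ 1/f ∝ 1/sin φ.
V₂ = V₁ · sin φ₁ / sin φ₂ = 19.0 × sin 28° / sin 66°
V₂ = 19.0 × 0.4695/0.9135 = 9.76 m/s

9.76 m/s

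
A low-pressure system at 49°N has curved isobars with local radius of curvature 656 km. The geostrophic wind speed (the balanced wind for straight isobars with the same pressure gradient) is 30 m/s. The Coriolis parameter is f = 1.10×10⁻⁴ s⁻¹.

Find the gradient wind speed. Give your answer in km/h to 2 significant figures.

82 km/h

Around a low, centrifugal force acts outward with Coriolis, so pressure-gradient force balances both:
(1/ρ)|∂P/∂n| = fV + V²/R  →  V² + fR·V − fR·V_g = 0
With fR = 1.10×10⁻⁴ × 656×10³ m = 72.2 m/s:
V = [−fR + √((fR)² + 4 fR V_g)]/2 = [−72.2 + √(72.2² + 4×72.2×30)]/2 = 22.8 m/s
Subgeostrophic (V < V_g = 30 m/s), as expected around a low.
Converting: 22.8 m/s × 3.6 = 82 km/h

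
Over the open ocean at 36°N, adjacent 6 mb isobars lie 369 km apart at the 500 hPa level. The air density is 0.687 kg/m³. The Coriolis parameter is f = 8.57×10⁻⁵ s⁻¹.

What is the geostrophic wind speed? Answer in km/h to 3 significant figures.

Pressure gradient: |∂P/∂n| = 600 Pa / 369000 m = 1.63×10⁻³ Pa/m
Geostrophic balance (pressure-gradient force = Coriolis force):
V_g = (1/(fρ)) |∂P/∂n| = 1.63×10⁻³ / (8.57×10⁻⁵ × 0.687) = 27.6 m/s
Converting: 27.6 m/s × 3.6 = 99.4 km/h

99.4 km/h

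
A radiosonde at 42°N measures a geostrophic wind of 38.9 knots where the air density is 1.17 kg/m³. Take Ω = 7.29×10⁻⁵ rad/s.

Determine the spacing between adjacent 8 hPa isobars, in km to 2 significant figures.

Coriolis parameter at 42°N:
f = 2Ω sin φ = 2 × 7.29×10⁻⁵ × sin 42° = 9.76×10⁻⁵ s⁻¹
Wind speed in SI: 38.9 knots = 20.0 m/s
Geostrophic balance rearranged: |∂P/∂n| = f ρ V_g
|∂P/∂n| = 9.76×10⁻⁵ × 1.17 × 20.0 = 2.28×10⁻³ Pa/m
Isobar spacing: Δn = ΔP/|∂P/∂n| = 800 Pa / 2.28×10⁻³ Pa/m = 350226 m ≈ 350 km

350 km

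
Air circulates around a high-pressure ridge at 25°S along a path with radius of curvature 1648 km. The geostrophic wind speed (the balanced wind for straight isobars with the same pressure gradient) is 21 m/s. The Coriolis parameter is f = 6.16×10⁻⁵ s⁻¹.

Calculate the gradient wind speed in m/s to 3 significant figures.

29.7 m/s

Around a high, pressure-gradient force acts outward with centrifugal, so Coriolis balances both:
fV = (1/ρ)|∂P/∂n| + V²/R  →  V² − fR·V + fR·V_g = 0
With fR = 6.16×10⁻⁵ × 1648×10³ m = 102 m/s:
V = [fR − √((fR)² − 4 fR V_g)]/2 = [102 − √(102² − 4×102×21)]/2 = 29.7 m/s
Supergeostrophic (V > V_g = 21 m/s), as expected around a high.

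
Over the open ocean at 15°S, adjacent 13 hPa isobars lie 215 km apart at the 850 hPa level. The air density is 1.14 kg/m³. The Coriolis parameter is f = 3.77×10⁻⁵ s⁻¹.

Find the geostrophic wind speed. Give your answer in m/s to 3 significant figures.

141 m/s

Pressure gradient: |∂P/∂n| = 1300 Pa / 215000 m = 6.05×10⁻³ Pa/m
Geostrophic balance (pressure-gradient force = Coriolis force):
V_g = (1/(fρ)) |∂P/∂n| = 6.05×10⁻³ / (3.77×10⁻⁵ × 1.14) = 141 m/s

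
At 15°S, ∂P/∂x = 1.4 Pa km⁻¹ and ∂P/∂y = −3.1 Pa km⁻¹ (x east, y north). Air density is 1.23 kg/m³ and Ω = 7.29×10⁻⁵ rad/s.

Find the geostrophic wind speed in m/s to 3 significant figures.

Coriolis parameter at 15°S:
f = 2Ω sin φ = 2 × 7.29×10⁻⁵ × sin 15° = 3.77×10⁻⁵ s⁻¹
In the Southern Hemisphere f is negative: f = −3.77×10⁻⁵ s⁻¹.
Component geostrophic relations (x east, y north):
u_g = −(1/(fρ)) ∂P/∂y,  v_g = (1/(fρ)) ∂P/∂x
u_g = −(−3.1×10⁻³)/(−3.77×10⁻⁵ × 1.23) = −66.8 m/s;  v_g = (1.4×10⁻³)/(−3.77×10⁻⁵ × 1.23) = −30.2 m/s
|V_g| = √(u_g² + v_g²) = 73.3 m/s

73.3 m/s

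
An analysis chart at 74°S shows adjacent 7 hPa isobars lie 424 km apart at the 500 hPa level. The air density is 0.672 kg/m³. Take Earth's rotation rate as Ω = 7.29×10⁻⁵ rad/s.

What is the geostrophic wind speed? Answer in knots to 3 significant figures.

Coriolis parameter at 74°S:
f = 2Ω sin φ = 2 × 7.29×10⁻⁵ × sin 74° = 1.40×10⁻⁴ s⁻¹
Pressure gradient: |∂P/∂n| = 700 Pa / 424000 m = 1.65×10⁻³ Pa/m
Geostrophic balance (pressure-gradient force = Coriolis force):
V_g = (1/(fρ)) |∂P/∂n| = 1.65×10⁻³ / (1.40×10⁻⁴ × 0.672) = 17.5 m/s
Converting: 17.5 m/s × 1.944 = 34.1 knots

34.1 knots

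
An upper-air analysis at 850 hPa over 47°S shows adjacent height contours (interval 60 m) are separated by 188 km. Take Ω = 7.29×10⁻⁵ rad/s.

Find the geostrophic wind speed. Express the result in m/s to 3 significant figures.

Coriolis parameter at 47°S:
f = 2Ω sin φ = 2 × 7.29×10⁻⁵ × sin 47° = 1.07×10⁻⁴ s⁻¹
Height gradient: |∂Z/∂n| = 60 m / 188000 m = 3.19×10⁻⁴
On a pressure surface, geostrophic balance gives V_g = (g/f)|∂Z/∂n|:
V_g = 9.81 × 3.19×10⁻⁴ / 1.07×10⁻⁴ = 29.4 m/s

29.4 m/s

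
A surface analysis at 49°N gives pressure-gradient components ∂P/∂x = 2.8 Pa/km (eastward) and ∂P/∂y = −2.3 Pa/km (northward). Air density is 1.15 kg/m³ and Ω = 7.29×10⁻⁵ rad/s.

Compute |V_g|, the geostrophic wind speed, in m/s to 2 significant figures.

29 m/s

Coriolis parameter at 49°N:
f = 2Ω sin φ = 2 × 7.29×10⁻⁵ × sin 49° = 1.10×10⁻⁴ s⁻¹
Component geostrophic relations (x east, y north):
u_g = −(1/(fρ)) ∂P/∂y,  v_g = (1/(fρ)) ∂P/∂x
u_g = −(−2.3×10⁻³)/(1.10×10⁻⁴ × 1.15) = 18.2 m/s;  v_g = (2.8×10⁻³)/(1.10×10⁻⁴ × 1.15) = 22.1 m/s
|V_g| = √(u_g² + v_g²) = 28.6 m/s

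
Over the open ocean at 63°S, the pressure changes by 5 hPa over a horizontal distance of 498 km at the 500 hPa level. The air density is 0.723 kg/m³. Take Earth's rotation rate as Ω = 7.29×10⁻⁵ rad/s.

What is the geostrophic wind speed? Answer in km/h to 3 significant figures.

Coriolis parameter at 63°S:
f = 2Ω sin φ = 2 × 7.29×10⁻⁵ × sin 63° = 1.30×10⁻⁴ s⁻¹
Pressure gradient: |∂P/∂n| = 500 Pa / 498000 m = 1.00×10⁻³ Pa/m
Geostrophic balance (pressure-gradient force = Coriolis force):
V_g = (1/(fρ)) |∂P/∂n| = 1.00×10⁻³ / (1.30×10⁻⁴ × 0.723) = 10.7 m/s
Converting: 10.7 m/s × 3.6 = 38.5 km/h

38.5 km/h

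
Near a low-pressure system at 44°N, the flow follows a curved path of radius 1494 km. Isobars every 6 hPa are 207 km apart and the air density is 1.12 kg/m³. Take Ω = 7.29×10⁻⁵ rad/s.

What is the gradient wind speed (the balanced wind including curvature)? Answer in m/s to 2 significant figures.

22 m/s

Coriolis parameter at 44°N:
f = 2Ω sin φ = 2 × 7.29×10⁻⁵ × sin 44° = 1.01×10⁻⁴ s⁻¹
Pressure gradient: |∂P/∂n| = 600 Pa / 207000 m = 2.90×10⁻³ Pa/m
Geostrophic speed: V_g = |∂P/∂n|/(fρ) = 2.90×10⁻³/(1.01×10⁻⁴ × 1.12) = 25.6 m/s
Around a low, centrifugal force acts outward with Coriolis, so pressure-gradient force balances both:
(1/ρ)|∂P/∂n| = fV + V²/R  →  V² + fR·V − fR·V_g = 0
With fR = 1.01×10⁻⁴ × 1494×10³ m = 151 m/s:
V = [−fR + √((fR)² + 4 fR V_g)]/2 = [−151 + √(151² + 4×151×25.6)]/2 = 22.3 m/s
Subgeostrophic (V < V_g = 25.6 m/s), as expected around a low.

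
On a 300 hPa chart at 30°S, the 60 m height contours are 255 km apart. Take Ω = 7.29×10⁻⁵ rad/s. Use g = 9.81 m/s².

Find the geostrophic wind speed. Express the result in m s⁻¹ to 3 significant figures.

31.7 m s⁻¹

Coriolis parameter at 30°S:
f = 2Ω sin φ = 2 × 7.29×10⁻⁵ × sin 30° = 7.29×10⁻⁵ s⁻¹
Height gradient: |∂Z/∂n| = 60 m / 255000 m = 2.35×10⁻⁴
On a pressure surface, geostrophic balance gives V_g = (g/f)|∂Z/∂n|:
V_g = 9.81 × 2.35×10⁻⁴ / 7.29×10⁻⁵ = 31.7 m/s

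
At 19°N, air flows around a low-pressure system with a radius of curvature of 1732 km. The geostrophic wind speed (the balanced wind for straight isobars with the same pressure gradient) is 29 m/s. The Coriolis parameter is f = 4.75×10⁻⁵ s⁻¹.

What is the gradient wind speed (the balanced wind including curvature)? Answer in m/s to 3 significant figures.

22.7 m/s

Around a low, centrifugal force acts outward with Coriolis, so pressure-gradient force balances both:
(1/ρ)|∂P/∂n| = fV + V²/R  →  V² + fR·V − fR·V_g = 0
With fR = 4.75×10⁻⁵ × 1732×10³ m = 82.3 m/s:
V = [−fR + √((fR)² + 4 fR V_g)]/2 = [−82.3 + √(82.3² + 4×82.3×29)]/2 = 22.7 m/s
Subgeostrophic (V < V_g = 29 m/s), as expected around a low.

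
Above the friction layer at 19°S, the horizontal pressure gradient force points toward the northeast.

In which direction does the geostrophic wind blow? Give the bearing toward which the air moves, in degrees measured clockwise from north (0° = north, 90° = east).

The pressure-gradient force points toward the northeast (bearing 045°).
Geostrophic balance: in the Southern Hemisphere the Coriolis force deflects motion to the left, so the geostrophic wind blows 90° to the left of the pressure-gradient force (low pressure on the right).
Rotating 045° by 90° counterclockwise gives 315° — the wind blows toward the northwest.

315°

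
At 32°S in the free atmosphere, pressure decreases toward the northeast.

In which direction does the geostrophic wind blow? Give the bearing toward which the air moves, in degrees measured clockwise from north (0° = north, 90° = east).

The pressure-gradient force points toward the northeast (bearing 045°).
Geostrophic balance: in the Southern Hemisphere the Coriolis force deflects motion to the left, so the geostrophic wind blows 90° to the left of the pressure-gradient force (low pressure on the right).
Rotating 045° by 90° counterclockwise gives 315° — the wind blows toward the northwest.

315°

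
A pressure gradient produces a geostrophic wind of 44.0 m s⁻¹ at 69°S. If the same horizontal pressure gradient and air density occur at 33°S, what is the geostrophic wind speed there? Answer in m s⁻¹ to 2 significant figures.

75 m s⁻¹

With the same pressure gradient and density, V_g ∝ 1/f ∝ 1/sin φ.
V₂ = V₁ · sin φ₁ / sin φ₂ = 44.0 × sin 69° / sin 33°
V₂ = 44.0 × 0.9336/0.5446 = 75 m s⁻¹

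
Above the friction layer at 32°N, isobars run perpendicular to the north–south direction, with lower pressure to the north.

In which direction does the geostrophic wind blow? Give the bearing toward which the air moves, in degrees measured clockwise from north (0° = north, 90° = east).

The pressure-gradient force points toward the north (bearing 000°).
Geostrophic balance: in the Northern Hemisphere the Coriolis force deflects motion to the right, so the geostrophic wind blows 90° to the right of the pressure-gradient force (low pressure on the left).
Rotating 000° by 90° clockwise gives 090° — the wind blows toward the east.

090°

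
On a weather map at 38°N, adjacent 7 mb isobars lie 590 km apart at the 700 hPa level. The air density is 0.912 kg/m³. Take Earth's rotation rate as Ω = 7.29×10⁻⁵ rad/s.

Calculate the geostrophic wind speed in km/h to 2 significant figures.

52 km/h

Coriolis parameter at 38°N:
f = 2Ω sin φ = 2 × 7.29×10⁻⁵ × sin 38° = 8.98×10⁻⁵ s⁻¹
Pressure gradient: |∂P/∂n| = 700 Pa / 590000 m = 1.19×10⁻³ Pa/m
Geostrophic balance (pressure-gradient force = Coriolis force):
V_g = (1/(fρ)) |∂P/∂n| = 1.19×10⁻³ / (8.98×10⁻⁵ × 0.912) = 14.5 m/s
Converting: 14.5 m/s × 3.6 = 52 km/h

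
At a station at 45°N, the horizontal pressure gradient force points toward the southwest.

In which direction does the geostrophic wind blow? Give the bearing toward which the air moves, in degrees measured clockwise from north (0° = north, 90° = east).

The pressure-gradient force points toward the southwest (bearing 225°).
Geostrophic balance: in the Northern Hemisphere the Coriolis force deflects motion to the right, so the geostrophic wind blows 90° to the right of the pressure-gradient force (low pressure on the left).
Rotating 225° by 90° clockwise gives 315° — the wind blows toward the northwest.

315°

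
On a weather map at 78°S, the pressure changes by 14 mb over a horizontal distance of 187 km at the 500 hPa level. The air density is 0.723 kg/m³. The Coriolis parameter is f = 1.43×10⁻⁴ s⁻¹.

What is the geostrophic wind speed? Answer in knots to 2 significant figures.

140 knots

Pressure gradient: |∂P/∂n| = 1400 Pa / 187000 m = 7.49×10⁻³ Pa/m
Geostrophic balance (pressure-gradient force = Coriolis force):
V_g = (1/(fρ)) |∂P/∂n| = 7.49×10⁻³ / (1.43×10⁻⁴ × 0.723) = 72.4 m/s
Converting: 72.4 m/s × 1.944 = 140 knots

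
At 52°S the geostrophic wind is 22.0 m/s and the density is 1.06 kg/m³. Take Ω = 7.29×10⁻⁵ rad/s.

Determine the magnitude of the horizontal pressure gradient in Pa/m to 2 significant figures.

2.7×10⁻³ Pa/m

Coriolis parameter at 52°S:
f = 2Ω sin φ = 2 × 7.29×10⁻⁵ × sin 52° = 1.15×10⁻⁴ s⁻¹
Geostrophic balance rearranged: |∂P/∂n| = f ρ V_g
|∂P/∂n| = 1.15×10⁻⁴ × 1.06 × 22.0 = 2.68×10⁻³ Pa/m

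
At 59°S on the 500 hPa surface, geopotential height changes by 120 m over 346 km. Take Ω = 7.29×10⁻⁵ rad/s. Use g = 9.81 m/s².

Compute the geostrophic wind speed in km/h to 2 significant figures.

Coriolis parameter at 59°S:
f = 2Ω sin φ = 2 × 7.29×10⁻⁵ × sin 59° = 1.25×10⁻⁴ s⁻¹
Height gradient: |∂Z/∂n| = 120 m / 346000 m = 3.47×10⁻⁴
On a pressure surface, geostrophic balance gives V_g = (g/f)|∂Z/∂n|:
V_g = 9.81 × 3.47×10⁻⁴ / 1.25×10⁻⁴ = 27.2 m/s
Converting: 27.2 m/s × 3.6 = 98 km/h

98 km/h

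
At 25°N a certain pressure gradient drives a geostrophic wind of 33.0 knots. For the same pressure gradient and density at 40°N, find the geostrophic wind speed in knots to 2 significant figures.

22 knots

With the same pressure gradient and density, V_g ∝ 1/f ∝ 1/sin φ.
V₂ = V₁ · sin φ₁ / sin φ₂ = 33.0 × sin 25° / sin 40°
V₂ = 33.0 × 0.4226/0.6428 = 22 knots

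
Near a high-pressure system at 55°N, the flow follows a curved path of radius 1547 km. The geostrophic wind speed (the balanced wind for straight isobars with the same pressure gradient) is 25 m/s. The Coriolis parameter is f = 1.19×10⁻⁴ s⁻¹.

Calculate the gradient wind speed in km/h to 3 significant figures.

Around a high, pressure-gradient force acts outward with centrifugal, so Coriolis balances both:
fV = (1/ρ)|∂P/∂n| + V²/R  →  V² − fR·V + fR·V_g = 0
With fR = 1.19×10⁻⁴ × 1547×10³ m = 184 m/s:
V = [fR − √((fR)² − 4 fR V_g)]/2 = [184 − √(184² − 4×184×25)]/2 = 29.8 m/s
Supergeostrophic (V > V_g = 25 m/s), as expected around a high.
Converting: 29.8 m/s × 3.6 = 107 km/h

107 km/h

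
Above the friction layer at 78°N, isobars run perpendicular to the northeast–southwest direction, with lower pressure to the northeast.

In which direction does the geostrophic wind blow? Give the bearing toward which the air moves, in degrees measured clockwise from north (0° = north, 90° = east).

135°

The pressure-gradient force points toward the northeast (bearing 045°).
Geostrophic balance: in the Northern Hemisphere the Coriolis force deflects motion to the right, so the geostrophic wind blows 90° to the right of the pressure-gradient force (low pressure on the left).
Rotating 045° by 90° clockwise gives 135° — the wind blows toward the southeast.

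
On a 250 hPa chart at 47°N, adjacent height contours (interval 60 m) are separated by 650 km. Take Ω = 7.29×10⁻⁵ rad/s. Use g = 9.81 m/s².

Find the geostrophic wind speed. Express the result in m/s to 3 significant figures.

8.49 m/s

Coriolis parameter at 47°N:
f = 2Ω sin φ = 2 × 7.29×10⁻⁵ × sin 47° = 1.07×10⁻⁴ s⁻¹
Height gradient: |∂Z/∂n| = 60 m / 650000 m = 9.23×10⁻⁵
On a pressure surface, geostrophic balance gives V_g = (g/f)|∂Z/∂n|:
V_g = 9.81 × 9.23×10⁻⁵ / 1.07×10⁻⁴ = 8.49 m/s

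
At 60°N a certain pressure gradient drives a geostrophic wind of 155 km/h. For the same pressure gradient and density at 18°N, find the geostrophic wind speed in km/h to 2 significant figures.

430 km/h

With the same pressure gradient and density, V_g ∝ 1/f ∝ 1/sin φ.
V₂ = V₁ · sin φ₁ / sin φ₂ = 155 × sin 60° / sin 18°
V₂ = 155 × 0.8660/0.3090 = 430 km/h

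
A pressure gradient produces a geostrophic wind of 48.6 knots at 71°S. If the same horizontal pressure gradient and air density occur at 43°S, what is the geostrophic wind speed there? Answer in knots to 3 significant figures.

67.4 knots

With the same pressure gradient and density, V_g ∝ 1/f ∝ 1/sin φ.
V₂ = V₁ · sin φ₁ / sin φ₂ = 48.6 × sin 71° / sin 43°
V₂ = 48.6 × 0.9455/0.6820 = 67.4 knots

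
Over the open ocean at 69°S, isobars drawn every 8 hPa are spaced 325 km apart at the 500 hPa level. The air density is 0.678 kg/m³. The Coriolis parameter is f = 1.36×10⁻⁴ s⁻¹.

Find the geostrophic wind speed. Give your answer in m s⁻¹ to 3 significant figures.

26.7 m s⁻¹

Pressure gradient: |∂P/∂n| = 800 Pa / 325000 m = 2.46×10⁻³ Pa/m
Geostrophic balance (pressure-gradient force = Coriolis force):
V_g = (1/(fρ)) |∂P/∂n| = 2.46×10⁻³ / (1.36×10⁻⁴ × 0.678) = 26.7 m/s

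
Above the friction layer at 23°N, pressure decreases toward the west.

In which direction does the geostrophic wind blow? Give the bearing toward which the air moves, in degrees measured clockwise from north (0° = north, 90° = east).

The pressure-gradient force points toward the west (bearing 270°).
Geostrophic balance: in the Northern Hemisphere the Coriolis force deflects motion to the right, so the geostrophic wind blows 90° to the right of the pressure-gradient force (low pressure on the left).
Rotating 270° by 90° clockwise gives 000° — the wind blows toward the north.

000°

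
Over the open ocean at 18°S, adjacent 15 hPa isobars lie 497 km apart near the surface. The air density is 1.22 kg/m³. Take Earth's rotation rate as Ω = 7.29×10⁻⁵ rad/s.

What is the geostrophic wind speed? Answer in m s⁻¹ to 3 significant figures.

54.9 m s⁻¹

Coriolis parameter at 18°S:
f = 2Ω sin φ = 2 × 7.29×10⁻⁵ × sin 18° = 4.51×10⁻⁵ s⁻¹
Pressure gradient: |∂P/∂n| = 1500 Pa / 497000 m = 3.02×10⁻³ Pa/m
Geostrophic balance (pressure-gradient force = Coriolis force):
V_g = (1/(fρ)) |∂P/∂n| = 3.02×10⁻³ / (4.51×10⁻⁵ × 1.22) = 54.9 m/s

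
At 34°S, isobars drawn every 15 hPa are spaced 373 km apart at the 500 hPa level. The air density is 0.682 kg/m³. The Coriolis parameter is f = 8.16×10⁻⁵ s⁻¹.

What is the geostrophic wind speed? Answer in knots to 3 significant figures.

140 knots

Pressure gradient: |∂P/∂n| = 1500 Pa / 373000 m = 4.02×10⁻³ Pa/m
Geostrophic balance (pressure-gradient force = Coriolis force):
V_g = (1/(fρ)) |∂P/∂n| = 4.02×10⁻³ / (8.16×10⁻⁵ × 0.682) = 72.3 m/s
Converting: 72.3 m/s × 1.944 = 140 knots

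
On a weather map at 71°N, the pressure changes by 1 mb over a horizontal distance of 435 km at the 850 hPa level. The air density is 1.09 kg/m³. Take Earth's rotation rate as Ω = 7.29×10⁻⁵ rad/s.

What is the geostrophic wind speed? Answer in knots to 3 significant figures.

2.97 knots

Coriolis parameter at 71°N:
f = 2Ω sin φ = 2 × 7.29×10⁻⁵ × sin 71° = 1.38×10⁻⁴ s⁻¹
Pressure gradient: |∂P/∂n| = 100 Pa / 435000 m = 2.30×10⁻⁴ Pa/m
Geostrophic balance (pressure-gradient force = Coriolis force):
V_g = (1/(fρ)) |∂P/∂n| = 2.30×10⁻⁴ / (1.38×10⁻⁴ × 1.09) = 1.53 m/s
Converting: 1.53 m/s × 1.944 = 2.97 knots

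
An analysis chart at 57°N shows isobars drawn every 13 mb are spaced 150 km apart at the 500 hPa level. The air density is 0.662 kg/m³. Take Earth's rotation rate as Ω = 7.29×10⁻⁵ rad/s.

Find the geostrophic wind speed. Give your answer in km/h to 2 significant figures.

390 km/h

Coriolis parameter at 57°N:
f = 2Ω sin φ = 2 × 7.29×10⁻⁵ × sin 57° = 1.22×10⁻⁴ s⁻¹
Pressure gradient: |∂P/∂n| = 1300 Pa / 150000 m = 8.67×10⁻³ Pa/m
Geostrophic balance (pressure-gradient force = Coriolis force):
V_g = (1/(fρ)) |∂P/∂n| = 8.67×10⁻³ / (1.22×10⁻⁴ × 0.662) = 107 m/s
Converting: 107 m/s × 3.6 = 390 km/h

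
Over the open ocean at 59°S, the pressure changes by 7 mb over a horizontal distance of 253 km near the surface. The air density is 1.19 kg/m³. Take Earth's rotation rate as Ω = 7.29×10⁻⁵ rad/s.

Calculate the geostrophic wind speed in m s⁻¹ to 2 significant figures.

Coriolis parameter at 59°S:
f = 2Ω sin φ = 2 × 7.29×10⁻⁵ × sin 59° = 1.25×10⁻⁴ s⁻¹
Pressure gradient: |∂P/∂n| = 700 Pa / 253000 m = 2.77×10⁻³ Pa/m
Geostrophic balance (pressure-gradient force = Coriolis force):
V_g = (1/(fρ)) |∂P/∂n| = 2.77×10⁻³ / (1.25×10⁻⁴ × 1.19) = 18.6 m/s

19 m s⁻¹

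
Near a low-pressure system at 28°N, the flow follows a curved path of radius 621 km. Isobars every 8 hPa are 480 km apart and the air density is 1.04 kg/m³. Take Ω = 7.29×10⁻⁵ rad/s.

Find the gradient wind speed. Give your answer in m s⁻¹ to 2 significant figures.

17 m s⁻¹

Coriolis parameter at 28°N:
f = 2Ω sin φ = 2 × 7.29×10⁻⁵ × sin 28° = 6.84×10⁻⁵ s⁻¹
Pressure gradient: |∂P/∂n| = 800 Pa / 480000 m = 1.67×10⁻³ Pa/m
Geostrophic speed: V_g = |∂P/∂n|/(fρ) = 1.67×10⁻³/(6.84×10⁻⁵ × 1.04) = 23.4 m/s
Around a low, centrifugal force acts outward with Coriolis, so pressure-gradient force balances both:
(1/ρ)|∂P/∂n| = fV + V²/R  →  V² + fR·V − fR·V_g = 0
With fR = 6.84×10⁻⁵ × 621×10³ m = 42.5 m/s:
V = [−fR + √((fR)² + 4 fR V_g)]/2 = [−42.5 + √(42.5² + 4×42.5×23.4)]/2 = 16.8 m/s
Subgeostrophic (V < V_g = 23.4 m/s), as expected around a low.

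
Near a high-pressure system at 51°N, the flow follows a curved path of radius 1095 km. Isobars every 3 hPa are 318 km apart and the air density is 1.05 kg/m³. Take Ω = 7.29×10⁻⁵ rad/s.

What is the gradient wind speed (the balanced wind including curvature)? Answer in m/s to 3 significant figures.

8.51 m/s

Coriolis parameter at 51°N:
f = 2Ω sin φ = 2 × 7.29×10⁻⁵ × sin 51° = 1.13×10⁻⁴ s⁻¹
Pressure gradient: |∂P/∂n| = 300 Pa / 318000 m = 9.43×10⁻⁴ Pa/m
Geostrophic speed: V_g = |∂P/∂n|/(fρ) = 9.43×10⁻⁴/(1.13×10⁻⁴ × 1.05) = 7.93 m/s
Around a high, pressure-gradient force acts outward with centrifugal, so Coriolis balances both:
fV = (1/ρ)|∂P/∂n| + V²/R  →  V² − fR·V + fR·V_g = 0
With fR = 1.13×10⁻⁴ × 1095×10³ m = 124 m/s:
V = [fR − √((fR)² − 4 fR V_g)]/2 = [124 − √(124² − 4×124×7.93)]/2 = 8.51 m/s
Supergeostrophic (V > V_g = 7.93 m/s), as expected around a high.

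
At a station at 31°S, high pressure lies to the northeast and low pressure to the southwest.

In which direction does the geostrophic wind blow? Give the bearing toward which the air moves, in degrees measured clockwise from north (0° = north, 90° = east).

135°

The pressure-gradient force points toward the southwest (bearing 225°).
Geostrophic balance: in the Southern Hemisphere the Coriolis force deflects motion to the left, so the geostrophic wind blows 90° to the left of the pressure-gradient force (low pressure on the right).
Rotating 225° by 90° counterclockwise gives 135° — the wind blows toward the southeast.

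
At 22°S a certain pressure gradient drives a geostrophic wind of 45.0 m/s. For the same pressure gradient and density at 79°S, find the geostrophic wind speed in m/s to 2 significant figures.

With the same pressure gradient and density, V_g ∝ 1/f ∝ 1/sin φ.
V₂ = V₁ · sin φ₁ / sin φ₂ = 45.0 × sin 22° / sin 79°
V₂ = 45.0 × 0.3746/0.9816 = 17 m/s

17 m/s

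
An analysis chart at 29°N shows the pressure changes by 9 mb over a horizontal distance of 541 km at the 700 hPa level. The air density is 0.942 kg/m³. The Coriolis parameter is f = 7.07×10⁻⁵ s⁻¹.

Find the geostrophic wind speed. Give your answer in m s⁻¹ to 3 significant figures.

Pressure gradient: |∂P/∂n| = 900 Pa / 541000 m = 1.66×10⁻³ Pa/m
Geostrophic balance (pressure-gradient force = Coriolis force):
V_g = (1/(fρ)) |∂P/∂n| = 1.66×10⁻³ / (7.07×10⁻⁵ × 0.942) = 25.0 m/s

25.0 m s⁻¹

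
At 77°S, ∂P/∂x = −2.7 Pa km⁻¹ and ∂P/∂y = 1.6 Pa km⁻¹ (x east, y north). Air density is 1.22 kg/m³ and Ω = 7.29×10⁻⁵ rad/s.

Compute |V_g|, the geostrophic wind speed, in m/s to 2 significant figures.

Coriolis parameter at 77°S:
f = 2Ω sin φ = 2 × 7.29×10⁻⁵ × sin 77° = 1.42×10⁻⁴ s⁻¹
In the Southern Hemisphere f is negative: f = −1.42×10⁻⁴ s⁻¹.
Component geostrophic relations (x east, y north):
u_g = −(1/(fρ)) ∂P/∂y,  v_g = (1/(fρ)) ∂P/∂x
u_g = −(1.6×10⁻³)/(−1.42×10⁻⁴ × 1.22) = 9.23 m/s;  v_g = (−2.7×10⁻³)/(−1.42×10⁻⁴ × 1.22) = 15.6 m/s
|V_g| = √(u_g² + v_g²) = 18.1 m/s

18 m/s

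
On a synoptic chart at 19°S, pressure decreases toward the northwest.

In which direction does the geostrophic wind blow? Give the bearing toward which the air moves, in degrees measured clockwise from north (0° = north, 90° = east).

The pressure-gradient force points toward the northwest (bearing 315°).
Geostrophic balance: in the Southern Hemisphere the Coriolis force deflects motion to the left, so the geostrophic wind blows 90° to the left of the pressure-gradient force (low pressure on the right).
Rotating 315° by 90° counterclockwise gives 225° — the wind blows toward the southwest.

225°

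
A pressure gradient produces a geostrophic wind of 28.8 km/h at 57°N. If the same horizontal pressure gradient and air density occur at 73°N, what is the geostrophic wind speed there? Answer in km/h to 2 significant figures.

25 km/h

With the same pressure gradient and density, V_g ∝ 1/f ∝ 1/sin φ.
V₂ = V₁ · sin φ₁ / sin φ₂ = 28.8 × sin 57° / sin 73°
V₂ = 28.8 × 0.8387/0.9563 = 25 km/h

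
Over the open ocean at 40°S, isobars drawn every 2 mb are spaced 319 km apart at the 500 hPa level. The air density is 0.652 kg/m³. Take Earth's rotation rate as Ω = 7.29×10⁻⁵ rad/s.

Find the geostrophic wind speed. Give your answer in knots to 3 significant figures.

19.9 knots

Coriolis parameter at 40°S:
f = 2Ω sin φ = 2 × 7.29×10⁻⁵ × sin 40° = 9.37×10⁻⁵ s⁻¹
Pressure gradient: |∂P/∂n| = 200 Pa / 319000 m = 6.27×10⁻⁴ Pa/m
Geostrophic balance (pressure-gradient force = Coriolis force):
V_g = (1/(fρ)) |∂P/∂n| = 6.27×10⁻⁴ / (9.37×10⁻⁵ × 0.652) = 10.3 m/s
Converting: 10.3 m/s × 1.944 = 19.9 knots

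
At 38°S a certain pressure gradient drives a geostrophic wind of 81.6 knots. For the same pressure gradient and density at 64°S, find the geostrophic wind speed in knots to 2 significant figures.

With the same pressure gradient and density, V_g ∝ 1/f ∝ 1/sin φ.
V₂ = V₁ · sin φ₁ / sin φ₂ = 81.6 × sin 38° / sin 64°
V₂ = 81.6 × 0.6157/0.8988 = 56 knots

56 knots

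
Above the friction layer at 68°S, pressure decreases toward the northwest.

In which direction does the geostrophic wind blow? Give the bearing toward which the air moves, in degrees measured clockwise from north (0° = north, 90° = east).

The pressure-gradient force points toward the northwest (bearing 315°).
Geostrophic balance: in the Southern Hemisphere the Coriolis force deflects motion to the left, so the geostrophic wind blows 90° to the left of the pressure-gradient force (low pressure on the right).
Rotating 315° by 90° counterclockwise gives 225° — the wind blows toward the southwest.

225°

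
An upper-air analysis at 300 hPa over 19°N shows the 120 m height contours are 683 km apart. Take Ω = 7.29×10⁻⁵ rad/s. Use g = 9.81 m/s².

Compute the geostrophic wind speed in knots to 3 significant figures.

70.6 knots

Coriolis parameter at 19°N:
f = 2Ω sin φ = 2 × 7.29×10⁻⁵ × sin 19° = 4.75×10⁻⁵ s⁻¹
Height gradient: |∂Z/∂n| = 120 m / 683000 m = 1.76×10⁻⁴
On a pressure surface, geostrophic balance gives V_g = (g/f)|∂Z/∂n|:
V_g = 9.81 × 1.76×10⁻⁴ / 4.75×10⁻⁵ = 36.3 m/s
Converting: 36.3 m/s × 1.944 = 70.6 knots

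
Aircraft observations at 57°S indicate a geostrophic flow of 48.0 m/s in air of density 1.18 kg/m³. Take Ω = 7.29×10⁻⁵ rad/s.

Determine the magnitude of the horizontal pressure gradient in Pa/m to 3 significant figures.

Coriolis parameter at 57°S:
f = 2Ω sin φ = 2 × 7.29×10⁻⁵ × sin 57° = 1.22×10⁻⁴ s⁻¹
Geostrophic balance rearranged: |∂P/∂n| = f ρ V_g
|∂P/∂n| = 1.22×10⁻⁴ × 1.18 × 48.0 = 6.93×10⁻³ Pa/m

6.93×10⁻³ Pa/m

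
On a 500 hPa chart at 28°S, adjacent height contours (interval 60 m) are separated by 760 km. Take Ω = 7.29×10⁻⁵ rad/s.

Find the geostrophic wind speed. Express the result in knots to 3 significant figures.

Coriolis parameter at 28°S:
f = 2Ω sin φ = 2 × 7.29×10⁻⁵ × sin 28° = 6.84×10⁻⁵ s⁻¹
Height gradient: |∂Z/∂n| = 60 m / 760000 m = 7.89×10⁻⁵
On a pressure surface, geostrophic balance gives V_g = (g/f)|∂Z/∂n|:
V_g = 9.81 × 7.89×10⁻⁵ / 6.84×10⁻⁵ = 11.3 m/s
Converting: 11.3 m/s × 1.944 = 22.0 knots

22.0 knots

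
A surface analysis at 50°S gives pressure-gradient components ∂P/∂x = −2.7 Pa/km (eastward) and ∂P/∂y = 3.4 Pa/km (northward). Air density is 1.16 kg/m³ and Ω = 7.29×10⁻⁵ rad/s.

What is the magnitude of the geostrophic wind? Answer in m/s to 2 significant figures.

Coriolis parameter at 50°S:
f = 2Ω sin φ = 2 × 7.29×10⁻⁵ × sin 50° = 1.12×10⁻⁴ s⁻¹
In the Southern Hemisphere f is negative: f = −1.12×10⁻⁴ s⁻¹.
Component geostrophic relations (x east, y north):
u_g = −(1/(fρ)) ∂P/∂y,  v_g = (1/(fρ)) ∂P/∂x
u_g = −(3.4×10⁻³)/(−1.12×10⁻⁴ × 1.16) = 26.2 m/s;  v_g = (−2.7×10⁻³)/(−1.12×10⁻⁴ × 1.16) = 20.8 m/s
|V_g| = √(u_g² + v_g²) = 33.5 m/s

34 m/s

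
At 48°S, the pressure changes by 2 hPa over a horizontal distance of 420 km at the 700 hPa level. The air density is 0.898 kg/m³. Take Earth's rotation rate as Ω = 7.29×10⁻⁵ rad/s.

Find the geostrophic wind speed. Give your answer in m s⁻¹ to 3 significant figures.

Coriolis parameter at 48°S:
f = 2Ω sin φ = 2 × 7.29×10⁻⁵ × sin 48° = 1.08×10⁻⁴ s⁻¹
Pressure gradient: |∂P/∂n| = 200 Pa / 420000 m = 4.76×10⁻⁴ Pa/m
Geostrophic balance (pressure-gradient force = Coriolis force):
V_g = (1/(fρ)) |∂P/∂n| = 4.76×10⁻⁴ / (1.08×10⁻⁴ × 0.898) = 4.89 m/s

4.89 m s⁻¹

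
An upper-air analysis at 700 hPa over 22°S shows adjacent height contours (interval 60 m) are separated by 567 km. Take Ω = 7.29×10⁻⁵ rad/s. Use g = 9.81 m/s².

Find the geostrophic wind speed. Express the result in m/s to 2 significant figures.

Coriolis parameter at 22°S:
f = 2Ω sin φ = 2 × 7.29×10⁻⁵ × sin 22° = 5.46×10⁻⁵ s⁻¹
Height gradient: |∂Z/∂n| = 60 m / 567000 m = 1.06×10⁻⁴
On a pressure surface, geostrophic balance gives V_g = (g/f)|∂Z/∂n|:
V_g = 9.81 × 1.06×10⁻⁴ / 5.46×10⁻⁵ = 19.0 m/s

19 m/s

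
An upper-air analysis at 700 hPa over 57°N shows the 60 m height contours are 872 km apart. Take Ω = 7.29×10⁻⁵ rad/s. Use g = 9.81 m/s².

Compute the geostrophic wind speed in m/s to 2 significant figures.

5.5 m/s

Coriolis parameter at 57°N:
f = 2Ω sin φ = 2 × 7.29×10⁻⁵ × sin 57° = 1.22×10⁻⁴ s⁻¹
Height gradient: |∂Z/∂n| = 60 m / 872000 m = 6.88×10⁻⁵
On a pressure surface, geostrophic balance gives V_g = (g/f)|∂Z/∂n|:
V_g = 9.81 × 6.88×10⁻⁵ / 1.22×10⁻⁴ = 5.52 m/s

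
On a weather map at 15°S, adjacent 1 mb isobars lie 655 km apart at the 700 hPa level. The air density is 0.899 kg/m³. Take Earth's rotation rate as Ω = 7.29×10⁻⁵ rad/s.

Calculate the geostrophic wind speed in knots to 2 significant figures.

8.7 knots

Coriolis parameter at 15°S:
f = 2Ω sin φ = 2 × 7.29×10⁻⁵ × sin 15° = 3.77×10⁻⁵ s⁻¹
Pressure gradient: |∂P/∂n| = 100 Pa / 655000 m = 1.53×10⁻⁴ Pa/m
Geostrophic balance (pressure-gradient force = Coriolis force):
V_g = (1/(fρ)) |∂P/∂n| = 1.53×10⁻⁴ / (3.77×10⁻⁵ × 0.899) = 4.50 m/s
Converting: 4.50 m/s × 1.944 = 8.7 knots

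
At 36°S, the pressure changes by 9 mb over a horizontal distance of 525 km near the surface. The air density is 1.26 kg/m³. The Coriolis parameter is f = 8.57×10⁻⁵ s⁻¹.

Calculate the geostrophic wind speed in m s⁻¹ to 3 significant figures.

Pressure gradient: |∂P/∂n| = 900 Pa / 525000 m = 1.71×10⁻³ Pa/m
Geostrophic balance (pressure-gradient force = Coriolis force):
V_g = (1/(fρ)) |∂P/∂n| = 1.71×10⁻³ / (8.57×10⁻⁵ × 1.26) = 15.9 m/s

15.9 m s⁻¹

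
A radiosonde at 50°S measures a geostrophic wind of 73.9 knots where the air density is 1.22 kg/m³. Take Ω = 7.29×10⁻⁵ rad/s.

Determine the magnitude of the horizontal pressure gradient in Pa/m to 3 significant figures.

5.18×10⁻³ Pa/m

Coriolis parameter at 50°S:
f = 2Ω sin φ = 2 × 7.29×10⁻⁵ × sin 50° = 1.12×10⁻⁴ s⁻¹
Wind speed in SI: 73.9 knots = 38.0 m/s
Geostrophic balance rearranged: |∂P/∂n| = f ρ V_g
|∂P/∂n| = 1.12×10⁻⁴ × 1.22 × 38.0 = 5.18×10⁻³ Pa/m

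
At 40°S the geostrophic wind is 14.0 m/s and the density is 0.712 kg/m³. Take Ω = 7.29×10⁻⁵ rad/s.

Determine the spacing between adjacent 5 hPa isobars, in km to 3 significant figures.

Coriolis parameter at 40°S:
f = 2Ω sin φ = 2 × 7.29×10⁻⁵ × sin 40° = 9.37×10⁻⁵ s⁻¹
Geostrophic balance rearranged: |∂P/∂n| = f ρ V_g
|∂P/∂n| = 9.37×10⁻⁵ × 0.712 × 14.0 = 9.34×10⁻⁴ Pa/m
Isobar spacing: Δn = ΔP/|∂P/∂n| = 500 Pa / 9.34×10⁻⁴ Pa/m = 535226 m ≈ 535 km

535 km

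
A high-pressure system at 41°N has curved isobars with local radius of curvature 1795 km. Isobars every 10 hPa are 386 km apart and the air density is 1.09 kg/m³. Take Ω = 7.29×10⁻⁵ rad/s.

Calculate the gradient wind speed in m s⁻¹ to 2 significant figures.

30 m s⁻¹

Coriolis parameter at 41°N:
f = 2Ω sin φ = 2 × 7.29×10⁻⁵ × sin 41° = 9.57×10⁻⁵ s⁻¹
Pressure gradient: |∂P/∂n| = 1000 Pa / 386000 m = 2.59×10⁻³ Pa/m
Geostrophic speed: V_g = |∂P/∂n|/(fρ) = 2.59×10⁻³/(9.57×10⁻⁵ × 1.09) = 24.8 m/s
Around a high, pressure-gradient force acts outward with centrifugal, so Coriolis balances both:
fV = (1/ρ)|∂P/∂n| + V²/R  →  V² − fR·V + fR·V_g = 0
With fR = 9.57×10⁻⁵ × 1795×10³ m = 172 m/s:
V = [fR − √((fR)² − 4 fR V_g)]/2 = [172 − √(172² − 4×172×24.8)]/2 = 30.1 m/s
Supergeostrophic (V > V_g = 24.8 m/s), as expected around a high.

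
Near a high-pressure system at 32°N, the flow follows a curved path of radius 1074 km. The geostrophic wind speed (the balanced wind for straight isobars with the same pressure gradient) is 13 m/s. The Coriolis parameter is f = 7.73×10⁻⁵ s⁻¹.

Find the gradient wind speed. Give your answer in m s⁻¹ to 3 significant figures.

Around a high, pressure-gradient force acts outward with centrifugal, so Coriolis balances both:
fV = (1/ρ)|∂P/∂n| + V²/R  →  V² − fR·V + fR·V_g = 0
With fR = 7.73×10⁻⁵ × 1074×10³ m = 83.0 m/s:
V = [fR − √((fR)² − 4 fR V_g)]/2 = [83.0 − √(83.0² − 4×83.0×13)]/2 = 16.1 m/s
Supergeostrophic (V > V_g = 13 m/s), as expected around a high.

16.1 m s⁻¹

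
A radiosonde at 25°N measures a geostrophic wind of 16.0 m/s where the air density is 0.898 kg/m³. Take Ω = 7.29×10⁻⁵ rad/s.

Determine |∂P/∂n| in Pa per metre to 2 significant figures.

8.9×10⁻⁴ Pa/m

Coriolis parameter at 25°N:
f = 2Ω sin φ = 2 × 7.29×10⁻⁵ × sin 25° = 6.16×10⁻⁵ s⁻¹
Geostrophic balance rearranged: |∂P/∂n| = f ρ V_g
|∂P/∂n| = 6.16×10⁻⁵ × 0.898 × 16.0 = 8.85×10⁻⁴ Pa/m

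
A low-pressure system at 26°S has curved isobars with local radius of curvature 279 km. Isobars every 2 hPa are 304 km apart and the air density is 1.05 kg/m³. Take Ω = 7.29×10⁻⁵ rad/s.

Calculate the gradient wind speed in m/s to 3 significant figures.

7.03 m/s

Coriolis parameter at 26°S:
f = 2Ω sin φ = 2 × 7.29×10⁻⁵ × sin 26° = 6.39×10⁻⁵ s⁻¹
Pressure gradient: |∂P/∂n| = 200 Pa / 304000 m = 6.58×10⁻⁴ Pa/m
Geostrophic speed: V_g = |∂P/∂n|/(fρ) = 6.58×10⁻⁴/(6.39×10⁻⁵ × 1.05) = 9.80 m/s
Around a low, centrifugal force acts outward with Coriolis, so pressure-gradient force balances both:
(1/ρ)|∂P/∂n| = fV + V²/R  →  V² + fR·V − fR·V_g = 0
With fR = 6.39×10⁻⁵ × 279×10³ m = 17.8 m/s:
V = [−fR + √((fR)² + 4 fR V_g)]/2 = [−17.8 + √(17.8² + 4×17.8×9.8)]/2 = 7.03 m/s
Subgeostrophic (V < V_g = 9.8 m/s), as expected around a low.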